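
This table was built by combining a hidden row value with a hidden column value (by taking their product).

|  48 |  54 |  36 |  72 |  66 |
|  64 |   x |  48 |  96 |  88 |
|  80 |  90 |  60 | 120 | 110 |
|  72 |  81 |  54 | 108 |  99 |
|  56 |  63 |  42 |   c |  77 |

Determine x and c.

Each row is a constant multiple of every other row — this is a multiplication table with the headers hidden.
Row 2 is 88/66 = 4/3 times row 1, so its entry in column 2 is 54 × 4/3 = 72.
Row 5 is 77/66 = 7/6 times row 1, so its entry in column 4 is 72 × 7/6 = 84.

x = 72, c = 84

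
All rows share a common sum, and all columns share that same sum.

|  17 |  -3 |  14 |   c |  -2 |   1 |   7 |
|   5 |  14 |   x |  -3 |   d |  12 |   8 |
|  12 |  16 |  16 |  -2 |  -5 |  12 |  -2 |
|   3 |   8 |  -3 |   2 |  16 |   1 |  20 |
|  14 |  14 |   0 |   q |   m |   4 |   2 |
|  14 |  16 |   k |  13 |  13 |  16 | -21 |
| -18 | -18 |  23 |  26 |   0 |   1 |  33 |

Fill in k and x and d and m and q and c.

Rows 3 and 4 both sum to 47, so that's the common total.
Row 1: 17 − 3 + 14 − 2 + 1 + 7 = 34, so its missing entry is 47 − 34 = 13.
Column 4: 13 − 3 − 2 + 2 + 13 + 26 = 49, so its missing entry is 47 − 49 = -2.
Row 5: 14 + 14 + 0 − 2 + 4 + 2 = 32, so its missing entry is 47 − 32 = 15.
Column 5: -2 − 5 + 16 + 15 + 13 + 0 = 37, so its missing entry is 47 − 37 = 10.
Row 2: 5 + 14 − 3 + 10 + 12 + 8 = 46, so its missing entry is 47 − 46 = 1.
Row 6: 14 + 16 + 13 + 13 + 16 − 21 = 51, so its missing entry is 47 − 51 = -4.

k = -4, x = 1, d = 10, m = 15, q = -2, c = 13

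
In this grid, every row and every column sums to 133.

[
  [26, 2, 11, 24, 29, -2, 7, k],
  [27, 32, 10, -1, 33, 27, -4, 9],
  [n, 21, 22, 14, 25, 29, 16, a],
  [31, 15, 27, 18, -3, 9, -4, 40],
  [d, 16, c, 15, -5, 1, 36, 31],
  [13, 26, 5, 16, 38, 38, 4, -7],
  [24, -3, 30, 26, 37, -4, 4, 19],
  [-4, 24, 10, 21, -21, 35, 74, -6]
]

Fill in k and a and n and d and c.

k = 36, a = 11, n = -5, d = 21, c = 18

The known cells in row 1 total 97, leaving 133 − 97 = 36 for the blank.
The known cells in column 8 total 122, leaving 133 − 122 = 11 for the blank.
The known cells in row 3 total 138, leaving 133 − 138 = -5 for the blank.
The known cells in column 1 total 112, leaving 133 − 112 = 21 for the blank.
The known cells in row 5 total 115, leaving 133 − 115 = 18 for the blank.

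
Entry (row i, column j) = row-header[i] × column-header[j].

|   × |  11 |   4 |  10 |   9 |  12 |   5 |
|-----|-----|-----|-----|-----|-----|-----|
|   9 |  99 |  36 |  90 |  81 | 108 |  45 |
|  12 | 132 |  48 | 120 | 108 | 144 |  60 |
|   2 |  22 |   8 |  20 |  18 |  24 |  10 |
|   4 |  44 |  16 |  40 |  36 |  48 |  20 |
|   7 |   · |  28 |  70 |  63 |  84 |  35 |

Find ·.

7 × 11 = 77.

77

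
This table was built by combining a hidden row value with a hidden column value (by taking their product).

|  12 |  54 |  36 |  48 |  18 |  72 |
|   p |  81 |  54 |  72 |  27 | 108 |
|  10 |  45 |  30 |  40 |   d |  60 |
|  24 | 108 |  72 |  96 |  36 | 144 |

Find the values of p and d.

Each row is a constant multiple of every other row — this is a multiplication table with the headers hidden.
Row 2 is 54/36 = 3/2 times row 1, so its entry in column 1 is 12 × 3/2 = 18.
Row 3 is 30/36 = 5/6 times row 1, so its entry in column 5 is 18 × 5/6 = 15.

p = 18, d = 15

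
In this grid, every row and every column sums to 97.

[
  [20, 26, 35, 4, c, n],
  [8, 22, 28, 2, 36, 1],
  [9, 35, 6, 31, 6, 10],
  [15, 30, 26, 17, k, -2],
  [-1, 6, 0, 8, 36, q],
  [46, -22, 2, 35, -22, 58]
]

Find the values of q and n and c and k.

Row 5: -1 + 6 + 0 + 8 + 36 = 49, so its missing entry is 97 − 49 = 48.
Row 4: 15 + 30 + 26 + 17 − 2 = 86, so its missing entry is 97 − 86 = 11.
Column 5: 36 + 6 + 11 + 36 − 22 = 67, so its missing entry is 97 − 67 = 30.
Row 1: 20 + 26 + 35 + 4 + 30 = 115, so its missing entry is 97 − 115 = -18.

q = 48, n = -18, c = 30, k = 11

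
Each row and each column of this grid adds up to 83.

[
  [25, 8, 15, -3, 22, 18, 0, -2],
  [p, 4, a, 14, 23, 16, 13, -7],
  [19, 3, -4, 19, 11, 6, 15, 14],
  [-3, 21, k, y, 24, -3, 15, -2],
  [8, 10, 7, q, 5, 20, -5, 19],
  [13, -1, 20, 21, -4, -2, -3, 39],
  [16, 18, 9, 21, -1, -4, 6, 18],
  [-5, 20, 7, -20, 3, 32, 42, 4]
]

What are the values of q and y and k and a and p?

Row 5 has 8 + 10 + 7 + 5 + 20 − 5 + 19 = 64; the blank must be 83 − 64 = 19.
Column 4 has -3 + 14 + 19 + 19 + 21 + 21 − 20 = 71; the blank must be 83 − 71 = 12.
Column 1 has 25 + 19 − 3 + 8 + 13 + 16 − 5 = 73; the blank must be 83 − 73 = 10.
Row 2 has 10 + 4 + 14 + 23 + 16 + 13 − 7 = 73; the blank must be 83 − 73 = 10.
Row 4 has -3 + 21 + 12 + 24 − 3 + 15 − 2 = 64; the blank must be 83 − 64 = 19.

q = 19, y = 12, k = 19, a = 10, p = 10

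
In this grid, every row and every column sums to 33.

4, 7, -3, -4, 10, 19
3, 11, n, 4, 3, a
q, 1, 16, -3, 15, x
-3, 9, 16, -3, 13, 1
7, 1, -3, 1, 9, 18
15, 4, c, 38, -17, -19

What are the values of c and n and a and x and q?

Column 1 has 4 + 3 − 3 + 7 + 15 = 26; the blank must be 33 − 26 = 7.
Row 3 has 7 + 1 + 16 − 3 + 15 = 36; the blank must be 33 − 36 = -3.
Column 6 has 19 − 3 + 1 + 18 − 19 = 16; the blank must be 33 − 16 = 17.
Row 2 has 3 + 11 + 4 + 3 + 17 = 38; the blank must be 33 − 38 = -5.
Row 6 has 15 + 4 + 38 − 17 − 19 = 21; the blank must be 33 − 21 = 12.

c = 12, n = -5, a = 17, x = -3, q = 7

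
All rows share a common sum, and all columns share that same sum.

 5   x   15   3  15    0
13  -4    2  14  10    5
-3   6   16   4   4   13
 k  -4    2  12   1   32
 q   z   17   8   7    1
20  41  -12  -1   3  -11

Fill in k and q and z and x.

Rows 2 and 3 both sum to 40, so that's the common total.
Row 1 has 5 + 15 + 3 + 15 + 0 = 38; the blank must be 40 − 38 = 2.
Column 2 has 2 − 4 + 6 − 4 + 41 = 41; the blank must be 40 − 41 = -1.
Row 5 has -1 + 17 + 8 + 7 + 1 = 32; the blank must be 40 − 32 = 8.
Row 4 has -4 + 2 + 12 + 1 + 32 = 43; the blank must be 40 − 43 = -3.

k = -3, q = 8, z = -1, x = 2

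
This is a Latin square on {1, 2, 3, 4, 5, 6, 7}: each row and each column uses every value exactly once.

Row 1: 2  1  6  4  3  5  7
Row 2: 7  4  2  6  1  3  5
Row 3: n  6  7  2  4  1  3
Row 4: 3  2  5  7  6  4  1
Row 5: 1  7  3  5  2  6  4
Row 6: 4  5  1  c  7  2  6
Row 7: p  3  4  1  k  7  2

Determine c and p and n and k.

For row 6, column 4: row 6 already has {1, 2, 4, 5, 6, 7}; that leaves 3.
At (row 3, col 1): row 3 already has {1, 2, 3, 4, 6, 7}, so the value is 5.
For row 7, column 5: column 5 already has {1, 2, 3, 4, 6, 7}; that leaves 5.
For row 7, column 1: row 7 already has {1, 2, 3, 4, 5, 7}; that leaves 6.

c = 3, p = 6, n = 5, k = 5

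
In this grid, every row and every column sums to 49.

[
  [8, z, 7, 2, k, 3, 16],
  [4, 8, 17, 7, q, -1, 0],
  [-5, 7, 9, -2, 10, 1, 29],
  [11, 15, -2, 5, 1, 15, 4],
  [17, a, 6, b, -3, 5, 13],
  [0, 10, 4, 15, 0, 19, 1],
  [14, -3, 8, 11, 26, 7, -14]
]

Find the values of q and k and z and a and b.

Column 4: 2 + 7 − 2 + 5 + 15 + 11 = 38, so its missing entry is 49 − 38 = 11.
Row 2: 4 + 8 + 17 + 7 − 1 + 0 = 35, so its missing entry is 49 − 35 = 14.
Column 5: 14 + 10 + 1 − 3 + 0 + 26 = 48, so its missing entry is 49 − 48 = 1.
Row 1: 8 + 7 + 2 + 1 + 3 + 16 = 37, so its missing entry is 49 − 37 = 12.
Row 5: 17 + 6 + 11 − 3 + 5 + 13 = 49, so its missing entry is 49 − 49 = 0.

q = 14, k = 1, z = 12, a = 0, b = 11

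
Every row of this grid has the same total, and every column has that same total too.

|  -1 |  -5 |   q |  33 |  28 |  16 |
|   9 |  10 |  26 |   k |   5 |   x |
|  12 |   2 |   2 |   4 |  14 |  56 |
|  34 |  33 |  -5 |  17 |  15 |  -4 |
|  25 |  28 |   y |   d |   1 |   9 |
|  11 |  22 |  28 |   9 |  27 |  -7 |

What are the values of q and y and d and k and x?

q = 19, y = 20, d = 7, k = 20, x = 20

Rows 3 and 4 both sum to 90, so that's the common total.
Column 6 has 16 + 56 − 4 + 9 − 7 = 70; the blank must be 90 − 70 = 20.
Row 1 has -1 − 5 + 33 + 28 + 16 = 71; the blank must be 90 − 71 = 19.
Column 3 has 19 + 26 + 2 − 5 + 28 = 70; the blank must be 90 − 70 = 20.
Row 5 has 25 + 28 + 20 + 1 + 9 = 83; the blank must be 90 − 83 = 7.
Row 2 has 9 + 10 + 26 + 5 + 20 = 70; the blank must be 90 − 70 = 20.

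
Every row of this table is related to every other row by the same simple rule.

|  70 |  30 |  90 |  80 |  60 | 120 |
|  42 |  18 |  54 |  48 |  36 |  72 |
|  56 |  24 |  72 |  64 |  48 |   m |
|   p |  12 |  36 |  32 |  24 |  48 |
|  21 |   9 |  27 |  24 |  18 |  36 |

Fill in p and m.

Each row is a constant multiple of every other row — this is a multiplication table with the headers hidden.
Row 4 is 24/60 = 2/5 times row 1, so its entry in column 1 is 70 × 2/5 = 28.
Row 3 is 48/60 = 4/5 times row 1, so its entry in column 6 is 120 × 4/5 = 96.

p = 28, m = 96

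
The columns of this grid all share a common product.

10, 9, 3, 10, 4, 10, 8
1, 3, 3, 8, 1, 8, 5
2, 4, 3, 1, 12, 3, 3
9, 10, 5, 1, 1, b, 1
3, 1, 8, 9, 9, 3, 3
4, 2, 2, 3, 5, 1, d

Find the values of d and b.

Columns 2 and 5 each multiply to 2160, so every column has product 2160.
Column 7: 8×5×3×1×3 = 360, so the missing entry is 2160 ÷ 360 = 6.
Column 6: 10×8×3×3×1 = 720, so the missing entry is 2160 ÷ 720 = 3.

d = 6, b = 3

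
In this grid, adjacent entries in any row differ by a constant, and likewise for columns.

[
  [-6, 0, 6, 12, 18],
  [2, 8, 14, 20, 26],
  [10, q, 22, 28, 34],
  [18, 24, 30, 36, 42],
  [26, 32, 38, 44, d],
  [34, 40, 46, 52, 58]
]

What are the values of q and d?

Along each row the entries change by 6 per step; down each column they change by 8.
Row 3: from 10 at column 1, stepping by 6 to column 2 gives 16.
Row 5: from 26 at column 1, stepping by 6 to column 5 gives 50.

q = 16, d = 50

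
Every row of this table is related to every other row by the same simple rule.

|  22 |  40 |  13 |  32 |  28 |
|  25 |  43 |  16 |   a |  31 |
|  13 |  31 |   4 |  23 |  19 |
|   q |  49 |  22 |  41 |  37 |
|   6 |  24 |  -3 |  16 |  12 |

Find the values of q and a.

q = 31, a = 35

The difference between any two rows is the same in every column — this is an addition table with the headers hidden.
Row 4 minus row 1 is 22 − 13 = 9, so its entry in column 1 is 22 + 9 = 31.
Row 2 minus row 1 is 16 − 13 = 3, so its entry in column 4 is 32 + 3 = 35.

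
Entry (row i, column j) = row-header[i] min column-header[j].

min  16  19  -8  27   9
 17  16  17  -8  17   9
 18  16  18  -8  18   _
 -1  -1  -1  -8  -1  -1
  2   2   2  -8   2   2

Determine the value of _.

min(18, 9) = 9.

9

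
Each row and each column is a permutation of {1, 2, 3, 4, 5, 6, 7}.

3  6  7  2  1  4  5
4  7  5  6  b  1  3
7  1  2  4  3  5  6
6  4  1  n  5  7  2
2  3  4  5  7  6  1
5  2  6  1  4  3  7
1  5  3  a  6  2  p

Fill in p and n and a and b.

p = 4, n = 3, a = 7, b = 2

For row 7, column 7: column 7 already has {1, 2, 3, 5, 6, 7}; that leaves 4.
For row 4, column 4: row 4 already has {1, 2, 4, 5, 6, 7}; that leaves 3.
Cell (2,5): row 2 already has {1, 3, 4, 5, 6, 7} → 2.
For row 7, column 4: row 7 already has {1, 2, 3, 4, 5, 6}; that leaves 7.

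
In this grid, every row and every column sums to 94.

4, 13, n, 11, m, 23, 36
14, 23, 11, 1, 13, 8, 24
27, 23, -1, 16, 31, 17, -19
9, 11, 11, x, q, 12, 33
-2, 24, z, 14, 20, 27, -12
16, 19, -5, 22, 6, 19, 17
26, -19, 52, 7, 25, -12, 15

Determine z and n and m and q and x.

Row 5 has -2 + 24 + 14 + 20 + 27 − 12 = 71; the blank must be 94 − 71 = 23.
Column 3 has 11 − 1 + 11 + 23 − 5 + 52 = 91; the blank must be 94 − 91 = 3.
Row 1 has 4 + 13 + 3 + 11 + 23 + 36 = 90; the blank must be 94 − 90 = 4.
Column 5 has 4 + 13 + 31 + 20 + 6 + 25 = 99; the blank must be 94 − 99 = -5.
Row 4 has 9 + 11 + 11 − 5 + 12 + 33 = 71; the blank must be 94 − 71 = 23.

z = 23, n = 3, m = 4, q = -5, x = 23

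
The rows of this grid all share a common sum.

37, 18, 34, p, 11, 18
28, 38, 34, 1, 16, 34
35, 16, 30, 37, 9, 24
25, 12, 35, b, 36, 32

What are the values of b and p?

Row 2 sums to 151 and so does row 3; that's the common total.
In row 4 the known cells total 140, leaving 151 − 140 = 11.
In row 1 the known cells total 118, leaving 151 − 118 = 33.

b = 11, p = 33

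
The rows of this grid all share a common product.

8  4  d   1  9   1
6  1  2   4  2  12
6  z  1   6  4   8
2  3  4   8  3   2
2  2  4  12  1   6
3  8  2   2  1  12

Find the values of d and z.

d = 4, z = 1

Rows 5 and 6 each multiply to 1152, so every row has product 1152.
Row 1: 8×4×1×9×1 = 288, so the missing entry is 1152 ÷ 288 = 4.
Row 3: 6×1×6×4×8 = 1152, so the missing entry is 1152 ÷ 1152 = 1.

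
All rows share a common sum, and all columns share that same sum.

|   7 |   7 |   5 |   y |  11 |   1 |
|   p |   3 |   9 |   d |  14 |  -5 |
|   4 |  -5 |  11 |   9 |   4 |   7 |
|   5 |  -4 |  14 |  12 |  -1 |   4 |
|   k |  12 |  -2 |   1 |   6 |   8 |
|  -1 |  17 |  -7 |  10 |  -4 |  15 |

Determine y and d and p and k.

y = -1, d = -1, p = 10, k = 5

Rows 3 and 4 both sum to 30, so that's the common total.
Row 5 has 12 − 2 + 1 + 6 + 8 = 25; the blank must be 30 − 25 = 5.
Column 1 has 7 + 4 + 5 + 5 − 1 = 20; the blank must be 30 − 20 = 10.
Row 1 has 7 + 7 + 5 + 11 + 1 = 31; the blank must be 30 − 31 = -1.
Row 2 has 10 + 3 + 9 + 14 − 5 = 31; the blank must be 30 − 31 = -1.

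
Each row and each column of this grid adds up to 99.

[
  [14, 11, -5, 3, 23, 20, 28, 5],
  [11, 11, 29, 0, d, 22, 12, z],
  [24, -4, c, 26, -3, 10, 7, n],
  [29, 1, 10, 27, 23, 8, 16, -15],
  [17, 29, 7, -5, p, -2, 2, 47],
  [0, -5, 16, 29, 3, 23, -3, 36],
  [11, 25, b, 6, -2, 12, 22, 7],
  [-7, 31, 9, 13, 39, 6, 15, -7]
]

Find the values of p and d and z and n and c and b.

Row 5: 17 + 29 + 7 − 5 − 2 + 2 + 47 = 95, so its missing entry is 99 − 95 = 4.
Row 7: 11 + 25 + 6 − 2 + 12 + 22 + 7 = 81, so its missing entry is 99 − 81 = 18.
Column 5: 23 − 3 + 23 + 4 + 3 − 2 + 39 = 87, so its missing entry is 99 − 87 = 12.
Row 2: 11 + 11 + 29 + 0 + 12 + 22 + 12 = 97, so its missing entry is 99 − 97 = 2.
Column 8: 5 + 2 − 15 + 47 + 36 + 7 − 7 = 75, so its missing entry is 99 − 75 = 24.
Row 3: 24 − 4 + 26 − 3 + 10 + 7 + 24 = 84, so its missing entry is 99 − 84 = 15.

p = 4, d = 12, z = 2, n = 24, c = 15, b = 18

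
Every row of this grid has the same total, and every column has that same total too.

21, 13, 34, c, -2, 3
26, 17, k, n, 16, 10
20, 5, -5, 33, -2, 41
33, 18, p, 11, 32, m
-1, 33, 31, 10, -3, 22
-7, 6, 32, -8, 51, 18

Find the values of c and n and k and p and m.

Rows 3 and 5 both sum to 92, so that's the common total.
Row 1: 21 + 13 + 34 − 2 + 3 = 69, so its missing entry is 92 − 69 = 23.
Column 4: 23 + 33 + 11 + 10 − 8 = 69, so its missing entry is 92 − 69 = 23.
Row 2: 26 + 17 + 23 + 16 + 10 = 92, so its missing entry is 92 − 92 = 0.
Column 3: 34 + 0 − 5 + 31 + 32 = 92, so its missing entry is 92 − 92 = 0.
Row 4: 33 + 18 + 0 + 11 + 32 = 94, so its missing entry is 92 − 94 = -2.

c = 23, n = 23, k = 0, p = 0, m = -2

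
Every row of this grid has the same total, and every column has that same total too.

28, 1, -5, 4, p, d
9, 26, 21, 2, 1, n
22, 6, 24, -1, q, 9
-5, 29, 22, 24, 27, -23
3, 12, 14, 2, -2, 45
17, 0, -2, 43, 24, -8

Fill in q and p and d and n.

Rows 4 and 5 both sum to 74, so that's the common total.
Row 3: 22 + 6 + 24 − 1 + 9 = 60, so its missing entry is 74 − 60 = 14.
Column 5: 1 + 14 + 27 − 2 + 24 = 64, so its missing entry is 74 − 64 = 10.
Row 1: 28 + 1 − 5 + 4 + 10 = 38, so its missing entry is 74 − 38 = 36.
Row 2: 9 + 26 + 21 + 2 + 1 = 59, so its missing entry is 74 − 59 = 15.

q = 14, p = 10, d = 36, n = 15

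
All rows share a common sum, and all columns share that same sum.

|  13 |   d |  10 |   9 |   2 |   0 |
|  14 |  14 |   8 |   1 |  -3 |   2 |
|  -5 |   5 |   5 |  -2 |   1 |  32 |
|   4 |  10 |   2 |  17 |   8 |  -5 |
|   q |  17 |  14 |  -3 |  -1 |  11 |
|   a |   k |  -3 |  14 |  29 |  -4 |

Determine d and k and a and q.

Rows 2 and 3 both sum to 36, so that's the common total.
The known cells in row 1 total 34, leaving 36 − 34 = 2 for the blank.
The known cells in row 5 total 38, leaving 36 − 38 = -2 for the blank.
The known cells in column 1 total 24, leaving 36 − 24 = 12 for the blank.
The known cells in row 6 total 48, leaving 36 − 48 = -12 for the blank.

d = 2, k = -12, a = 12, q = -2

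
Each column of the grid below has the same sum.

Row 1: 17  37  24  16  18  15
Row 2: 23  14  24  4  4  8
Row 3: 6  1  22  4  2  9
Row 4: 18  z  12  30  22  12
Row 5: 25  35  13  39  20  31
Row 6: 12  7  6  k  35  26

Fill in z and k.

Column 1 sums to 101 and so does column 6; that's the common total.
In column 2 the known cells total 94, leaving 101 − 94 = 7.
In column 4 the known cells total 93, leaving 101 − 93 = 8.

z = 7, k = 8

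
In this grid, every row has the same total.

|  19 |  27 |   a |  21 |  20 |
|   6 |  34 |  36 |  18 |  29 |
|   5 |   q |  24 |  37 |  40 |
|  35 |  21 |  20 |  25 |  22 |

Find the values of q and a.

Row 2 sums to 123 and so does row 4; that's the common total.
In row 3 the known cells total 106, leaving 123 − 106 = 17.
In row 1 the known cells total 87, leaving 123 − 87 = 36.

q = 17, a = 36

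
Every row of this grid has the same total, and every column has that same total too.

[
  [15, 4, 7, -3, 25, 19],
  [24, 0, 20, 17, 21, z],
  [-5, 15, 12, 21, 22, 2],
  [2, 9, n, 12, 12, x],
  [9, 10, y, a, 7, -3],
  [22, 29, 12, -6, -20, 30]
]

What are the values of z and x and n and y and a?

Rows 1 and 3 both sum to 67, so that's the common total.
The known cells in column 4 total 41, leaving 67 − 41 = 26 for the blank.
The known cells in row 2 total 82, leaving 67 − 82 = -15 for the blank.
The known cells in row 5 total 49, leaving 67 − 49 = 18 for the blank.
The known cells in column 3 total 69, leaving 67 − 69 = -2 for the blank.
The known cells in row 4 total 33, leaving 67 − 33 = 34 for the blank.

z = -15, x = 34, n = -2, y = 18, a = 26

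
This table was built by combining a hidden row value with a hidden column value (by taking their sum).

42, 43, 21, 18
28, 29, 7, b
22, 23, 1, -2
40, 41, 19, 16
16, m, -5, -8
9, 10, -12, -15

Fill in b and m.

b = 4, m = 17

The difference between any two rows is the same in every column — this is an addition table with the headers hidden.
Row 2 minus row 1 is 28 − 42 = -14, so its entry in column 4 is 18 + (-14) = 4.
Row 5 minus row 1 is 16 − 42 = -26, so its entry in column 2 is 43 + (-26) = 17.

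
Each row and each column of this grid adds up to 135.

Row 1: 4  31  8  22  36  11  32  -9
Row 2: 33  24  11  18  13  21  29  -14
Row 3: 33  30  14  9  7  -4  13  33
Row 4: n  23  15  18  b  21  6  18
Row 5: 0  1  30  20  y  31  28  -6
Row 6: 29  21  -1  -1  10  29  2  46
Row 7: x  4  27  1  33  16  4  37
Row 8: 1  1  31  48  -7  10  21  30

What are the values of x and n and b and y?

x = 13, n = 22, b = 12, y = 31

Row 5: 0 + 1 + 30 + 20 + 31 + 28 − 6 = 104, so its missing entry is 135 − 104 = 31.
Column 5: 36 + 13 + 7 + 31 + 10 + 33 − 7 = 123, so its missing entry is 135 − 123 = 12.
Row 4: 23 + 15 + 18 + 12 + 21 + 6 + 18 = 113, so its missing entry is 135 − 113 = 22.
Row 7: 4 + 27 + 1 + 33 + 16 + 4 + 37 = 122, so its missing entry is 135 − 122 = 13.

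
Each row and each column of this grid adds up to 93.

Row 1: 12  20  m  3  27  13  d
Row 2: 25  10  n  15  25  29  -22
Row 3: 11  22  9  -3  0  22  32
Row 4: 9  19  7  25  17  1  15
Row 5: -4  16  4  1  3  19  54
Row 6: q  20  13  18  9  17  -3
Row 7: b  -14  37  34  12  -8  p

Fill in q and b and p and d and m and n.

q = 19, b = 21, p = 11, d = 6, m = 12, n = 11

Row 2: 25 + 10 + 15 + 25 + 29 − 22 = 82, so its missing entry is 93 − 82 = 11.
Column 3: 11 + 9 + 7 + 4 + 13 + 37 = 81, so its missing entry is 93 − 81 = 12.
Row 1: 12 + 20 + 12 + 3 + 27 + 13 = 87, so its missing entry is 93 − 87 = 6.
Row 6: 20 + 13 + 18 + 9 + 17 − 3 = 74, so its missing entry is 93 − 74 = 19.
Column 1: 12 + 25 + 11 + 9 − 4 + 19 = 72, so its missing entry is 93 − 72 = 21.
Row 7: 21 − 14 + 37 + 34 + 12 − 8 = 82, so its missing entry is 93 − 82 = 11.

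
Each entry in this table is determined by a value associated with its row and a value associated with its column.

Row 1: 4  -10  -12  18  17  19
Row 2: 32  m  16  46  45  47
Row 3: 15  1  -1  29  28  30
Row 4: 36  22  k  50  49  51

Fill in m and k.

The difference between any two rows is the same in every column — this is an addition table with the headers hidden.
Row 2 minus row 1 is 47 − 19 = 28, so its entry in column 2 is -10 + 28 = 18.
Row 4 minus row 1 is 51 − 19 = 32, so its entry in column 3 is -12 + 32 = 20.

m = 18, k = 20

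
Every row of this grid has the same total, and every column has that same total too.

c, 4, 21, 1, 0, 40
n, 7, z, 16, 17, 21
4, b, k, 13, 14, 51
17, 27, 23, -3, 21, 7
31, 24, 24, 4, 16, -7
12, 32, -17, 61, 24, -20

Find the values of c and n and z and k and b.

c = 26, n = 2, z = 29, k = 12, b = -2

Rows 4 and 5 both sum to 92, so that's the common total.
The known cells in column 2 total 94, leaving 92 − 94 = -2 for the blank.
The known cells in row 1 total 66, leaving 92 − 66 = 26 for the blank.
The known cells in row 3 total 80, leaving 92 − 80 = 12 for the blank.
The known cells in column 3 total 63, leaving 92 − 63 = 29 for the blank.
The known cells in row 2 total 90, leaving 92 − 90 = 2 for the blank.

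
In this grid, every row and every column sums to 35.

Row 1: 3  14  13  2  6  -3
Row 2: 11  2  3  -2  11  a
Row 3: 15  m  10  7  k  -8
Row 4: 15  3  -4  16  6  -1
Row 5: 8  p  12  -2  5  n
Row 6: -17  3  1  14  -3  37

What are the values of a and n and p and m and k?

a = 10, n = 0, p = 12, m = 1, k = 10

The known cells in column 5 total 25, leaving 35 − 25 = 10 for the blank.
The known cells in row 3 total 34, leaving 35 − 34 = 1 for the blank.
The known cells in row 2 total 25, leaving 35 − 25 = 10 for the blank.
The known cells in column 6 total 35, leaving 35 − 35 = 0 for the blank.
The known cells in row 5 total 23, leaving 35 − 23 = 12 for the blank.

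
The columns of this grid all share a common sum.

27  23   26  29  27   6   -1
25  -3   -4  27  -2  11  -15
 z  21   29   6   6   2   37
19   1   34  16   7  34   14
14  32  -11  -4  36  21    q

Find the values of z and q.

z = -11, q = 39

Column 3 sums to 74 and so does column 6; that's the common total.
In column 1 the known cells total 85, leaving 74 − 85 = -11.
In column 7 the known cells total 35, leaving 74 − 35 = 39.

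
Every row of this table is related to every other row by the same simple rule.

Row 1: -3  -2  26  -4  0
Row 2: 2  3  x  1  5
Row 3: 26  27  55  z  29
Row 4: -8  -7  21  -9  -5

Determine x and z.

The difference between any two rows is the same in every column — this is an addition table with the headers hidden.
Row 2 minus row 1 is 5 − 0 = 5, so its entry in column 3 is 26 + 5 = 31.
Row 3 minus row 1 is 29 − 0 = 29, so its entry in column 4 is -4 + 29 = 25.

x = 31, z = 25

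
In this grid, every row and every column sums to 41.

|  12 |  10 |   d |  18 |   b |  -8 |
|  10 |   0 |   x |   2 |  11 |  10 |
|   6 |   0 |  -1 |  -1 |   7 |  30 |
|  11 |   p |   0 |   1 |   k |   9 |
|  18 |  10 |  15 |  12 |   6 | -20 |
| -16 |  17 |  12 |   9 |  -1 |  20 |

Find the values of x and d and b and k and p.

x = 8, d = 7, b = 2, k = 16, p = 4

Row 2 has 10 + 0 + 2 + 11 + 10 = 33; the blank must be 41 − 33 = 8.
Column 2 has 10 + 0 + 0 + 10 + 17 = 37; the blank must be 41 − 37 = 4.
Row 4 has 11 + 4 + 0 + 1 + 9 = 25; the blank must be 41 − 25 = 16.
Column 5 has 11 + 7 + 16 + 6 − 1 = 39; the blank must be 41 − 39 = 2.
Row 1 has 12 + 10 + 18 + 2 − 8 = 34; the blank must be 41 − 34 = 7.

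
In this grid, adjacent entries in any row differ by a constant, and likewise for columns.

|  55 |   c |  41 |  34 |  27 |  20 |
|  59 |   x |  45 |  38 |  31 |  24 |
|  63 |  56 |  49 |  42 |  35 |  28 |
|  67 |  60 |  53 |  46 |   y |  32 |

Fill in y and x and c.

Along each row the entries change by -7 per step; down each column they change by 4.
Row 4: from 67 at column 1, stepping by -7 to column 5 gives 39.
Row 2: from 59 at column 1, stepping by -7 to column 2 gives 52.
Row 1: from 55 at column 1, stepping by -7 to column 2 gives 48.

y = 39, x = 52, c = 48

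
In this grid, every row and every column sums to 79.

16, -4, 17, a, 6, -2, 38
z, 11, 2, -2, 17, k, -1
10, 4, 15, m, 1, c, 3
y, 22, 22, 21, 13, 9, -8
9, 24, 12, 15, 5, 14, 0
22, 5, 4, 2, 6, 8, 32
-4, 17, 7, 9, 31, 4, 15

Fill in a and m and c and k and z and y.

Row 1: 16 − 4 + 17 + 6 − 2 + 38 = 71, so its missing entry is 79 − 71 = 8.
Row 4: 22 + 22 + 21 + 13 + 9 − 8 = 79, so its missing entry is 79 − 79 = 0.
Column 4: 8 − 2 + 21 + 15 + 2 + 9 = 53, so its missing entry is 79 − 53 = 26.
Column 1: 16 + 10 + 0 + 9 + 22 − 4 = 53, so its missing entry is 79 − 53 = 26.
Row 2: 26 + 11 + 2 − 2 + 17 − 1 = 53, so its missing entry is 79 − 53 = 26.
Row 3: 10 + 4 + 15 + 26 + 1 + 3 = 59, so its missing entry is 79 − 59 = 20.

a = 8, m = 26, c = 20, k = 26, z = 26, y = 0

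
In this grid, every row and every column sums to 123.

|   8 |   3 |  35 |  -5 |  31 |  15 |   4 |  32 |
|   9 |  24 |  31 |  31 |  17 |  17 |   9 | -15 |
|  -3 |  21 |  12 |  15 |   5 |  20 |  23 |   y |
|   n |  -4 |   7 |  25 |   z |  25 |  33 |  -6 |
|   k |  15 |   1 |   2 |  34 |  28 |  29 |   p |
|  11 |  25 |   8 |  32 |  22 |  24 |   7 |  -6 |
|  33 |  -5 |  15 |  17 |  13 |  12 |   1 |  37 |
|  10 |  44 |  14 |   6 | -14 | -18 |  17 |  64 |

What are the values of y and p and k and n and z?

Column 5: 31 + 17 + 5 + 34 + 22 + 13 − 14 = 108, so its missing entry is 123 − 108 = 15.
Row 3: -3 + 21 + 12 + 15 + 5 + 20 + 23 = 93, so its missing entry is 123 − 93 = 30.
Row 4: -4 + 7 + 25 + 15 + 25 + 33 − 6 = 95, so its missing entry is 123 − 95 = 28.
Column 1: 8 + 9 − 3 + 28 + 11 + 33 + 10 = 96, so its missing entry is 123 − 96 = 27.
Row 5: 27 + 15 + 1 + 2 + 34 + 28 + 29 = 136, so its missing entry is 123 − 136 = -13.

y = 30, p = -13, k = 27, n = 28, z = 15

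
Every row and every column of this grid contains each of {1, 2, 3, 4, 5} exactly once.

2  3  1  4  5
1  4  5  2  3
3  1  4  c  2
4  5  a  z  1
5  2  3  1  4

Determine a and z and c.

a = 2, z = 3, c = 5

Cell (3,4): row 3 already has {1, 2, 3, 4} → 5.
Cell (4,3): column 3 already has {1, 3, 4, 5} → 2.
Cell (4,4): row 4 already has {1, 2, 4, 5} → 3.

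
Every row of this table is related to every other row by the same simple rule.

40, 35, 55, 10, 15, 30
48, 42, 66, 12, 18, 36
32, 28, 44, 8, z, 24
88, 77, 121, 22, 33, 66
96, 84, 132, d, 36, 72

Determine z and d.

Each row is a constant multiple of every other row — this is a multiplication table with the headers hidden.
Row 3 is 24/30 = 4/5 times row 1, so its entry in column 5 is 15 × 4/5 = 12.
Row 5 is 72/30 = 12/5 times row 1, so its entry in column 4 is 10 × 12/5 = 24.

z = 12, d = 24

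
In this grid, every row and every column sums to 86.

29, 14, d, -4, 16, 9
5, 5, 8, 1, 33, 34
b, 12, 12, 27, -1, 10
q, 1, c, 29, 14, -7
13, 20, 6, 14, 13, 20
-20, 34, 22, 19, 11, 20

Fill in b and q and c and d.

Row 1: 29 + 14 − 4 + 16 + 9 = 64, so its missing entry is 86 − 64 = 22.
Column 3: 22 + 8 + 12 + 6 + 22 = 70, so its missing entry is 86 − 70 = 16.
Row 3: 12 + 12 + 27 − 1 + 10 = 60, so its missing entry is 86 − 60 = 26.
Row 4: 1 + 16 + 29 + 14 − 7 = 53, so its missing entry is 86 − 53 = 33.

b = 26, q = 33, c = 16, d = 22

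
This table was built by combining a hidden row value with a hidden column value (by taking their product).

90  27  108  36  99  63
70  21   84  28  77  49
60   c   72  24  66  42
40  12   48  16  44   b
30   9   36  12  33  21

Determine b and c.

b = 28, c = 18

Each row is a constant multiple of every other row — this is a multiplication table with the headers hidden.
Row 4 is 48/108 = 4/9 times row 1, so its entry in column 6 is 63 × 4/9 = 28.
Row 3 is 72/108 = 2/3 times row 1, so its entry in column 2 is 27 × 2/3 = 18.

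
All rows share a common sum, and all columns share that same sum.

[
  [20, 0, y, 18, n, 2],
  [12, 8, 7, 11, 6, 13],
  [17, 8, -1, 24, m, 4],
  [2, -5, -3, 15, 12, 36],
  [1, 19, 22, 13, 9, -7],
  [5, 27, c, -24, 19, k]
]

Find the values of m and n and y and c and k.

Rows 2 and 4 both sum to 57, so that's the common total.
Row 3 has 17 + 8 − 1 + 24 + 4 = 52; the blank must be 57 − 52 = 5.
Column 6 has 2 + 13 + 4 + 36 − 7 = 48; the blank must be 57 − 48 = 9.
Column 5 has 6 + 5 + 12 + 9 + 19 = 51; the blank must be 57 − 51 = 6.
Row 1 has 20 + 0 + 18 + 6 + 2 = 46; the blank must be 57 − 46 = 11.
Row 6 has 5 + 27 − 24 + 19 + 9 = 36; the blank must be 57 − 36 = 21.

m = 5, n = 6, y = 11, c = 21, k = 9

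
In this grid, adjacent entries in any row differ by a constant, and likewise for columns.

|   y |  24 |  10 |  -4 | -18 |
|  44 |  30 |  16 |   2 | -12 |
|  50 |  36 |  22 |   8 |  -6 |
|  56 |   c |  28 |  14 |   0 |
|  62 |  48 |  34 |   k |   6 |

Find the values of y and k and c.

y = 38, k = 20, c = 42

Along each row the entries change by -14 per step; down each column they change by 6.
Row 1: from 24 at column 2, stepping by -14 to column 1 gives 38.
Row 5: from 62 at column 1, stepping by -14 to column 4 gives 20.
Row 4: from 56 at column 1, stepping by -14 to column 2 gives 42.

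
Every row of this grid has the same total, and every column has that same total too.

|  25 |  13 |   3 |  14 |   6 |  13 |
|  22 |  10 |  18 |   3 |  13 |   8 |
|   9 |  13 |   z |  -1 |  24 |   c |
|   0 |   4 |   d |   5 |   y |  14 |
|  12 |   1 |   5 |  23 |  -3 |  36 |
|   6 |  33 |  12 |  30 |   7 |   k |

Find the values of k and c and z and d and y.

k = -14, c = 17, z = 12, d = 24, y = 27

Rows 1 and 2 both sum to 74, so that's the common total.
Row 6: 6 + 33 + 12 + 30 + 7 = 88, so its missing entry is 74 − 88 = -14.
Column 5: 6 + 13 + 24 − 3 + 7 = 47, so its missing entry is 74 − 47 = 27.
Row 4: 0 + 4 + 5 + 27 + 14 = 50, so its missing entry is 74 − 50 = 24.
Column 3: 3 + 18 + 24 + 5 + 12 = 62, so its missing entry is 74 − 62 = 12.
Row 3: 9 + 13 + 12 − 1 + 24 = 57, so its missing entry is 74 − 57 = 17.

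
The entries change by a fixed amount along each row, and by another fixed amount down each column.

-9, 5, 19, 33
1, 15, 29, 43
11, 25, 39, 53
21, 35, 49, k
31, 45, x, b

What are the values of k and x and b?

k = 63, x = 59, b = 73

Along each row the entries change by 14 per step; down each column they change by 10.
Row 4: from 21 at column 1, stepping by 14 to column 4 gives 63.
Row 5: from 31 at column 1, stepping by 14 to column 3 gives 59.
Row 5: from 31 at column 1, stepping by 14 to column 4 gives 73.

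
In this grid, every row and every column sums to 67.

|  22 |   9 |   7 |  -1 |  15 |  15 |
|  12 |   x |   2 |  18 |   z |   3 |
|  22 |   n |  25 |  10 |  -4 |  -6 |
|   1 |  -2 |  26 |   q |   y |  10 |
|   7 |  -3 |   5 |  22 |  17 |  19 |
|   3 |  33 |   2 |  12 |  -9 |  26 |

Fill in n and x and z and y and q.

n = 20, x = 10, z = 22, y = 26, q = 6

Row 3 has 22 + 25 + 10 − 4 − 6 = 47; the blank must be 67 − 47 = 20.
Column 2 has 9 + 20 − 2 − 3 + 33 = 57; the blank must be 67 − 57 = 10.
Row 2 has 12 + 10 + 2 + 18 + 3 = 45; the blank must be 67 − 45 = 22.
Column 5 has 15 + 22 − 4 + 17 − 9 = 41; the blank must be 67 − 41 = 26.
Row 4 has 1 − 2 + 26 + 26 + 10 = 61; the blank must be 67 − 61 = 6.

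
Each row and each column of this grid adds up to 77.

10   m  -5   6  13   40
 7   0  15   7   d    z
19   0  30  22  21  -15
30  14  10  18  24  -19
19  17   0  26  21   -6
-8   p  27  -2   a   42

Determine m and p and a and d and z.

Row 1 has 10 − 5 + 6 + 13 + 40 = 64; the blank must be 77 − 64 = 13.
Column 6 has 40 − 15 − 19 − 6 + 42 = 42; the blank must be 77 − 42 = 35.
Column 2 has 13 + 0 + 0 + 14 + 17 = 44; the blank must be 77 − 44 = 33.
Row 6 has -8 + 33 + 27 − 2 + 42 = 92; the blank must be 77 − 92 = -15.
Row 2 has 7 + 0 + 15 + 7 + 35 = 64; the blank must be 77 − 64 = 13.

m = 13, p = 33, a = -15, d = 13, z = 35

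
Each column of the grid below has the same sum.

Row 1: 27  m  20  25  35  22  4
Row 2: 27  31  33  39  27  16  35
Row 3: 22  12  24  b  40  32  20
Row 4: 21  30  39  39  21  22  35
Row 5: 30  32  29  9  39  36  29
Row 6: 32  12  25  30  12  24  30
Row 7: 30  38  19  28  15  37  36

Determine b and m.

b = 19, m = 34

The complete columns each total 189.
Column 4 is missing 189 − 170 = 19 (since 25 + 39 + 39 + 9 + 30 + 28 = 170).
Column 2 is missing 189 − 155 = 34 (since 31 + 12 + 30 + 32 + 12 + 38 = 155).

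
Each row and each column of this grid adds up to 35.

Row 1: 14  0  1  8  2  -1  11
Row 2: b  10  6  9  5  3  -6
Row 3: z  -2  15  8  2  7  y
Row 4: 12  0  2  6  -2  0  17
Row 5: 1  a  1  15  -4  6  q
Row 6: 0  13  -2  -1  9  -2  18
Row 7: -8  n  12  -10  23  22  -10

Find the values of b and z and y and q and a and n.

Row 7 has -8 + 12 − 10 + 23 + 22 − 10 = 29; the blank must be 35 − 29 = 6.
Row 2 has 10 + 6 + 9 + 5 + 3 − 6 = 27; the blank must be 35 − 27 = 8.
Column 1 has 14 + 8 + 12 + 1 + 0 − 8 = 27; the blank must be 35 − 27 = 8.
Row 3 has 8 − 2 + 15 + 8 + 2 + 7 = 38; the blank must be 35 − 38 = -3.
Column 7 has 11 − 6 − 3 + 17 + 18 − 10 = 27; the blank must be 35 − 27 = 8.
Row 5 has 1 + 1 + 15 − 4 + 6 + 8 = 27; the blank must be 35 − 27 = 8.

b = 8, z = 8, y = -3, q = 8, a = 8, n = 6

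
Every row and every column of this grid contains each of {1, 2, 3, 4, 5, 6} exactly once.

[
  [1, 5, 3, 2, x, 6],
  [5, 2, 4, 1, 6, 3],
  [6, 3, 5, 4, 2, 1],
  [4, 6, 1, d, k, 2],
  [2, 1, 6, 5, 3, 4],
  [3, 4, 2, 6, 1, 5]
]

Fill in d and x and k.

d = 3, x = 4, k = 5

At (row 4, col 4): column 4 already has {1, 2, 4, 5, 6}, so the value is 3.
Cell (1,5): row 1 already has {1, 2, 3, 5, 6} → 4.
For row 4, column 5: row 4 already has {1, 2, 3, 4, 6}; that leaves 5.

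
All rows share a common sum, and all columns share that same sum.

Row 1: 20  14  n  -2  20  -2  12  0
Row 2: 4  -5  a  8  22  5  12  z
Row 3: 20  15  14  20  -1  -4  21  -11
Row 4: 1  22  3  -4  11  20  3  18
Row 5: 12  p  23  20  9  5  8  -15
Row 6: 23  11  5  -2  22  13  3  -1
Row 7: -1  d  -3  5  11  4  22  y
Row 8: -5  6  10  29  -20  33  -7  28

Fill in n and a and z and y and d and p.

n = 12, a = 10, z = 18, y = 37, d = -1, p = 12

Rows 3 and 4 both sum to 74, so that's the common total.
Row 1 has 20 + 14 − 2 + 20 − 2 + 12 + 0 = 62; the blank must be 74 − 62 = 12.
Column 3 has 12 + 14 + 3 + 23 + 5 − 3 + 10 = 64; the blank must be 74 − 64 = 10.
Row 2 has 4 − 5 + 10 + 8 + 22 + 5 + 12 = 56; the blank must be 74 − 56 = 18.
Column 8 has 0 + 18 − 11 + 18 − 15 − 1 + 28 = 37; the blank must be 74 − 37 = 37.
Row 7 has -1 − 3 + 5 + 11 + 4 + 22 + 37 = 75; the blank must be 74 − 75 = -1.
Row 5 has 12 + 23 + 20 + 9 + 5 + 8 − 15 = 62; the blank must be 74 − 62 = 12.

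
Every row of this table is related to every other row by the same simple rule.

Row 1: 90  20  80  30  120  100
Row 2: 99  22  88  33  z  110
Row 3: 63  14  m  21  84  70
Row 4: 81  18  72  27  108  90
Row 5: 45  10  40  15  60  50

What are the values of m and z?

Each row is a constant multiple of every other row — this is a multiplication table with the headers hidden.
Row 3 is 63/90 = 7/10 times row 1, so its entry in column 3 is 80 × 7/10 = 56.
Row 2 is 99/90 = 11/10 times row 1, so its entry in column 5 is 120 × 11/10 = 132.

m = 56, z = 132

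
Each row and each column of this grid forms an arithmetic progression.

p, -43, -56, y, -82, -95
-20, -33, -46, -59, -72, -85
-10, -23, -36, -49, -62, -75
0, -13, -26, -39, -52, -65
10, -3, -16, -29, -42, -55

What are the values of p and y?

p = -30, y = -69

Along each row the entries change by -13 per step; down each column they change by 10.
Row 1: from -43 at column 2, stepping by -13 to column 1 gives -30.
Row 1: from -43 at column 2, stepping by -13 to column 4 gives -69.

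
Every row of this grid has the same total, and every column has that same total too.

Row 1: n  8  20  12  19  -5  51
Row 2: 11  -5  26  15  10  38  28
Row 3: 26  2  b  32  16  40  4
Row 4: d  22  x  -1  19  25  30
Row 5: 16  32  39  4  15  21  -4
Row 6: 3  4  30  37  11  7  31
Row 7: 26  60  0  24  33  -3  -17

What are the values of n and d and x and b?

n = 18, d = 23, x = 5, b = 3

Rows 2 and 5 both sum to 123, so that's the common total.
Row 3 has 26 + 2 + 32 + 16 + 40 + 4 = 120; the blank must be 123 − 120 = 3.
Column 3 has 20 + 26 + 3 + 39 + 30 + 0 = 118; the blank must be 123 − 118 = 5.
Row 4 has 22 + 5 − 1 + 19 + 25 + 30 = 100; the blank must be 123 − 100 = 23.
Row 1 has 8 + 20 + 12 + 19 − 5 + 51 = 105; the blank must be 123 − 105 = 18.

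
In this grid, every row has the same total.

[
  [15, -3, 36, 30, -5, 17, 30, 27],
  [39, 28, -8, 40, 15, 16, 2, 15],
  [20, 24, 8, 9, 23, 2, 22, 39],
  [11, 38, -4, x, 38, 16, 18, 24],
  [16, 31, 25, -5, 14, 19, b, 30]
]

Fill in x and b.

The complete rows each total 147.
Row 4 is missing 147 − 141 = 6 (since 11 + 38 − 4 + 38 + 16 + 18 + 24 = 141).
Row 5 is missing 147 − 130 = 17 (since 16 + 31 + 25 − 5 + 14 + 19 + 30 = 130).

x = 6, b = 17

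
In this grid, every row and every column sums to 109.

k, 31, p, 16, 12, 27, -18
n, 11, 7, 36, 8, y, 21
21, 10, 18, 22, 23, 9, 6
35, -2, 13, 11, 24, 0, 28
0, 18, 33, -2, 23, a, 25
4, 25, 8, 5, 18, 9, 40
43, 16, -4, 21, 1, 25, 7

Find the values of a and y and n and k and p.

The known cells in column 3 total 75, leaving 109 − 75 = 34 for the blank.
The known cells in row 1 total 102, leaving 109 − 102 = 7 for the blank.
The known cells in row 5 total 97, leaving 109 − 97 = 12 for the blank.
The known cells in column 6 total 82, leaving 109 − 82 = 27 for the blank.
The known cells in row 2 total 110, leaving 109 − 110 = -1 for the blank.

a = 12, y = 27, n = -1, k = 7, p = 34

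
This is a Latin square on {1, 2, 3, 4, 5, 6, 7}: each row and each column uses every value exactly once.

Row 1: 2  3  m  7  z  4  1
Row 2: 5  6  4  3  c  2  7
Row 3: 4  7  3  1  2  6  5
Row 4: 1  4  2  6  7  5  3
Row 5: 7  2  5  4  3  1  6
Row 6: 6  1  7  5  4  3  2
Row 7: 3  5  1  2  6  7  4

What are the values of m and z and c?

For row 1, column 3: column 3 already has {1, 2, 3, 4, 5, 7}; that leaves 6.
Cell (1,5): row 1 already has {1, 2, 3, 4, 6, 7} → 5.
At (row 2, col 5): row 2 already has {2, 3, 4, 5, 6, 7}, so the value is 1.

m = 6, z = 5, c = 1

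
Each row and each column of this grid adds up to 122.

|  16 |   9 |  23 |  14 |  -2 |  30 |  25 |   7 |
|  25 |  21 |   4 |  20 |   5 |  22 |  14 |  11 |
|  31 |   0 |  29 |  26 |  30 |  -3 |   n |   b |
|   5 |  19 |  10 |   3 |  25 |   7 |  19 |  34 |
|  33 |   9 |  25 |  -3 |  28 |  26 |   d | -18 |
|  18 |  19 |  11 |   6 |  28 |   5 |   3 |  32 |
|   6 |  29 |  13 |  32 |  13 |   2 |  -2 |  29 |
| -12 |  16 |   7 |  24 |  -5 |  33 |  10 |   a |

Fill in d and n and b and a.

The known cells in row 5 total 100, leaving 122 − 100 = 22 for the blank.
The known cells in column 7 total 91, leaving 122 − 91 = 31 for the blank.
The known cells in row 8 total 73, leaving 122 − 73 = 49 for the blank.
The known cells in row 3 total 144, leaving 122 − 144 = -22 for the blank.

d = 22, n = 31, b = -22, a = 49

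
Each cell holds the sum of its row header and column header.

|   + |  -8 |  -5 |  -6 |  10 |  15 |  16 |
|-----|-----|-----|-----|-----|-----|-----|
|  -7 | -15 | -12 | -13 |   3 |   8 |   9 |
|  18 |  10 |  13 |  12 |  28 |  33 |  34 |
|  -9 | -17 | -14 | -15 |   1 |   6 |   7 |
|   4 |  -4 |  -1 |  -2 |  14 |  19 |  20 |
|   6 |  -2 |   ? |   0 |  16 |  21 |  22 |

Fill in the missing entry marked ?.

1

6 + (-5) = 1.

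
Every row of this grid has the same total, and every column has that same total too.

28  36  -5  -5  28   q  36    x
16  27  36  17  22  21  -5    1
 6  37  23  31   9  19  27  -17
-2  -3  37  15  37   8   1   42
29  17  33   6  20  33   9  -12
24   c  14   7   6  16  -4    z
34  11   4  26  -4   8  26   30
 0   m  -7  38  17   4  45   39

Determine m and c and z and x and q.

m = -1, c = 11, z = 61, x = -9, q = 26

Rows 2 and 3 both sum to 135, so that's the common total.
The known cells in row 8 total 136, leaving 135 − 136 = -1 for the blank.
The known cells in column 2 total 124, leaving 135 − 124 = 11 for the blank.
The known cells in row 6 total 74, leaving 135 − 74 = 61 for the blank.
The known cells in column 8 total 144, leaving 135 − 144 = -9 for the blank.
The known cells in row 1 total 109, leaving 135 − 109 = 26 for the blank.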